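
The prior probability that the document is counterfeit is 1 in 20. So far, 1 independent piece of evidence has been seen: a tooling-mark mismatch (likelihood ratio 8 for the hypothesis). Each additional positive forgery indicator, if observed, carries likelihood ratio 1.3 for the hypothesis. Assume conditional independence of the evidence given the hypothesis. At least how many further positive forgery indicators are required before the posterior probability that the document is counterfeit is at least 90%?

12

Prior odds = 0.05/0.95 = 1/19.
Bayes factor of the evidence already in hand = 8.
Odds after that evidence = (1/19) × 8 = 8/19.
Target odds = 0.9/0.1 = 9.
Need 1.3ⁿ ≥ 9 ÷ (8/19) = 21.375.
1.3¹¹ ≈17.9216 falls short of 21.375 but 1.3¹² ≈23.2981 reaches it, so n = 12.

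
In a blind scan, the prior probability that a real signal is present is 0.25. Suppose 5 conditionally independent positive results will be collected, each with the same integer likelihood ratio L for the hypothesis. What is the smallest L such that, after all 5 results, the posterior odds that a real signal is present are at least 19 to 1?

3

Prior odds = 0.25/0.75 = 1/3.
Target odds = 19.
Need L⁵ ≥ 19 ÷ (1/3) = 57.
2⁵ = 32 < 57 ≤ 243 = 3⁵, so L = 3.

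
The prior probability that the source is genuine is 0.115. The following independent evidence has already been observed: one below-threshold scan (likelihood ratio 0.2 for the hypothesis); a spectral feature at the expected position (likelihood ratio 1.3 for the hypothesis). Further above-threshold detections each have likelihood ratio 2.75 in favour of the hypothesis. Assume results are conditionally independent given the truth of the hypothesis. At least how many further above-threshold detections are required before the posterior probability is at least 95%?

Prior odds = 0.115/0.885 = 23/177.
Combined Bayes factor of the evidence already in hand = 0.2 × 1.3 = 0.26.
Odds after that evidence = (23/177) × 0.26 = 299/8850.
Target odds = 0.95/0.05 = 19.
Need 2.75ⁿ ≥ 19 ÷ (299/8850) = 168150/299.
2.75⁶ = 1771561/4096 falls short of 168150/299 but 2.75⁷ = 19487171/16384 reaches it, so n = 7.

7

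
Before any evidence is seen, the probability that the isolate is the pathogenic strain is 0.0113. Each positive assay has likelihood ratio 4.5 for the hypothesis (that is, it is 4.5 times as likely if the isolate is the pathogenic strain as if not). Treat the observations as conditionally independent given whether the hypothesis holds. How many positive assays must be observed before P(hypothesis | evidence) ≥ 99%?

7

Prior odds: 0.0113 ÷ 0.9887 = 113/9887.
Likelihood ratio per positive assay = 4.5.
Target posterior odds = 0.99/0.01 = 99.
Require 4.5ⁿ ≥ 99 ÷ (113/9887) = 978813/113.
4.5⁶ = 8303.765625 falls short of 978813/113 but 4.5⁷ = 4782969/128 reaches it, so n = 7.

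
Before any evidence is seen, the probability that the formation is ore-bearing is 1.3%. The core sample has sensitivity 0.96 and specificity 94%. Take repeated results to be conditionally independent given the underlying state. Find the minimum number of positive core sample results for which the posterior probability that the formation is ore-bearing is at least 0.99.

Prior odds: 0.013 ÷ 0.987 = 13/987.
False-positive rate = 1 − 0.94 = 0.06; likelihood ratio of a positive = 0.96/0.06 = 16.
Target odds: 0.99 ÷ 0.01 = 99.
Require 16ⁿ ≥ 99 ÷ (13/987) = 97713/13.
16³ = 4096 falls short of 97713/13 but 16⁴ = 65536 reaches it, so n = 4.

4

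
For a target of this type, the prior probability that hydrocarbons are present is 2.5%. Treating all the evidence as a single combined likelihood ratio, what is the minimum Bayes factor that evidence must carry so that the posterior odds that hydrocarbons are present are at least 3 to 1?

Prior odds = 0.025/0.975 = 1/39.
Target odds = 3.
Required Bayes factor = 3 ÷ (1/39) = 117.

117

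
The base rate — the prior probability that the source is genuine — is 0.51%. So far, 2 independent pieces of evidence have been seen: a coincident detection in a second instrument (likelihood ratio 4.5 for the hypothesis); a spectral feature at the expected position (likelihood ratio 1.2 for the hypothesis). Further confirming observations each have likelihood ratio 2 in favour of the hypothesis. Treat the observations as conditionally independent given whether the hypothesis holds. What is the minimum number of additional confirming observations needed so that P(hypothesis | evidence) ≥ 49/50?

11

Prior odds = 0.0051/0.9949 = 51/9949.
Combined Bayes factor of the evidence already in hand = 4.5 × 1.2 = 5.4.
Odds after that evidence = (51/9949) × 5.4 = 1377/49745.
Target odds = 0.98/0.02 = 49.
Need 2ⁿ ≥ 49 ÷ (1377/49745) = 2437505/1377.
2¹⁰ = 1024 falls short of 2437505/1377 but 2¹¹ = 2048 reaches it, so n = 11.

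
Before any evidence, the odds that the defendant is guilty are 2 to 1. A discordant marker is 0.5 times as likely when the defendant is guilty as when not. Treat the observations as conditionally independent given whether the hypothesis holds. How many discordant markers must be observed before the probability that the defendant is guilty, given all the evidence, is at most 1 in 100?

Prior odds = 2.
Likelihood ratio per discordant marker = 0.5.
Target odds: 0.01 ÷ 0.99 = 1/99.
Require 0.5ⁿ ≤ 1/99 ÷ 2 = 1/198.
0.5⁷ = 0.0078125 is still above 1/198 but 0.5⁸ = 0.00390625 is at or below it, so n = 8.

8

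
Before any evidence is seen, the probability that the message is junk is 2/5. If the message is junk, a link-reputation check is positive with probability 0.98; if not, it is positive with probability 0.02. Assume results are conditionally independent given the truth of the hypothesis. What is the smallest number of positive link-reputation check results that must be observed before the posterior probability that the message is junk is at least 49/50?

2

Prior odds: 0.4 ÷ 0.6 = 2/3.
Likelihood ratio of a positive = 0.98/0.02 = 49.
Target odds: 0.98 ÷ 0.02 = 49.
Need (2/3) × 49ⁿ ≥ 49, i.e. 49ⁿ ≥ 73.5.
49¹ = 49 falls short of 73.5 but 49² = 2401 reaches it, so n = 2.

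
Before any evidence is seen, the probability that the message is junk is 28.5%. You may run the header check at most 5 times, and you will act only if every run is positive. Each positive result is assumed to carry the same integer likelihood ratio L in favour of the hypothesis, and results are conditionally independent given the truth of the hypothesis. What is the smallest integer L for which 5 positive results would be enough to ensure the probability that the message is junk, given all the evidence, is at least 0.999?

Prior odds = 0.285/0.715 = 57/143.
Target odds = 0.999/0.001 = 999.
Need L⁵ ≥ 999 ÷ (57/143) = 47619/19.
4⁵ = 1024 < 47619/19 ≤ 3125 = 5⁵, so L = 5.

5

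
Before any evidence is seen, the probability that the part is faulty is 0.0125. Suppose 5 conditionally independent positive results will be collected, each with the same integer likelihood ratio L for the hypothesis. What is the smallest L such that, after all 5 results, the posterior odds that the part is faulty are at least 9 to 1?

Prior odds = 0.0125/0.9875 = 1/79.
Target odds = 9.
Need L⁵ ≥ 9 ÷ (1/79) = 711.
3⁵ = 243 < 711 ≤ 1024 = 4⁵, so L = 4.

4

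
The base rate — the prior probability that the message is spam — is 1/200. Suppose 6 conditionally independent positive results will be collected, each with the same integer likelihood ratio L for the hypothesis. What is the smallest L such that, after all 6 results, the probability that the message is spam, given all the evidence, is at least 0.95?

4

Prior odds = 0.005/0.995 = 1/199.
Target odds = 0.95/0.05 = 19.
Need L⁶ ≥ 19 ÷ (1/199) = 3781.
3⁶ = 729 < 3781 ≤ 4096 = 4⁶, so L = 4.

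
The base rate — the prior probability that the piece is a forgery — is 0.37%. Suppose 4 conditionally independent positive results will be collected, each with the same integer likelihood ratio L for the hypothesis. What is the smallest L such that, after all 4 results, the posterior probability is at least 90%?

8

Prior odds = 0.0037/0.9963 = 37/9963.
Target odds = 0.9/0.1 = 9.
Need L⁴ ≥ 9 ÷ (37/9963) = 89667/37.
7⁴ = 2401 < 89667/37 ≤ 4096 = 8⁴, so L = 8.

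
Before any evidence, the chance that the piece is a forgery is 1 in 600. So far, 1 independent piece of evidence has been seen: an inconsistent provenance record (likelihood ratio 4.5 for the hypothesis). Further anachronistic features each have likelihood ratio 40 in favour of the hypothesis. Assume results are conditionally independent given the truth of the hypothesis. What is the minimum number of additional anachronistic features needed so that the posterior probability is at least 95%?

Prior odds = (1/600)/(599/600) = 1/599.
Bayes factor of the evidence already in hand = 4.5.
Odds after that evidence = (1/599) × 4.5 = 9/1198.
Target odds = 0.95/0.05 = 19.
Need 40ⁿ ≥ 19 ÷ (9/1198) = 22762/9.
40² = 1600 falls short of 22762/9 but 40³ = 64000 reaches it, so n = 3.

3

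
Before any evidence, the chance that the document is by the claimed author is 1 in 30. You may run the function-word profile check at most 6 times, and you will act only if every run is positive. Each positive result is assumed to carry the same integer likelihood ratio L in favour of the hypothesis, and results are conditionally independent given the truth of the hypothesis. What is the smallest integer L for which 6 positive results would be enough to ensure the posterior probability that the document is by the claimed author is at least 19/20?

3

Prior odds = (1/30)/(29/30) = 1/29.
Target odds = 0.95/0.05 = 19.
Need L⁶ ≥ 19 ÷ (1/29) = 551.
2⁶ = 64 < 551 ≤ 729 = 3⁶, so L = 3.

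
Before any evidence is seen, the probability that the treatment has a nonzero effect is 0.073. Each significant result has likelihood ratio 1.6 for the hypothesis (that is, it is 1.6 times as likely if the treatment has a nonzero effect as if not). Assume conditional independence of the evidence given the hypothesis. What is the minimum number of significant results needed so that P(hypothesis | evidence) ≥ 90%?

11

Prior odds: 0.073 ÷ 0.927 = 73/927.
Likelihood ratio per significant result = 1.6.
Target posterior odds = 0.9/0.1 = 9.
Require 1.6ⁿ ≥ 9 ÷ (73/927) = 8343/73.
1.6¹⁰ ≈109.951 falls short of 8343/73 but 1.6¹¹ ≈175.922 reaches it, so n = 11.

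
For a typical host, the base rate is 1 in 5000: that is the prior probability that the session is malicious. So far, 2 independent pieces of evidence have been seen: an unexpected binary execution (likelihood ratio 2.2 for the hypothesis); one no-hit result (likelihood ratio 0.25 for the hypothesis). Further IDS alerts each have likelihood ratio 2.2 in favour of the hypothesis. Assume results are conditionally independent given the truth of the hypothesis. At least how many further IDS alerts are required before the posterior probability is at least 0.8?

Prior odds = 0.0002/0.9998 = 1/4999.
Combined Bayes factor of the evidence already in hand = 2.2 × 0.25 = 0.55.
Odds after that evidence = (1/4999) × 0.55 = 11/99980.
Target odds = 0.8/0.2 = 4.
Need 2.2ⁿ ≥ 4 ÷ (11/99980) = 399920/11.
2.2¹³ ≈28281 falls short of 399920/11 but 2.2¹⁴ ≈62218.2 reaches it, so n = 14.

14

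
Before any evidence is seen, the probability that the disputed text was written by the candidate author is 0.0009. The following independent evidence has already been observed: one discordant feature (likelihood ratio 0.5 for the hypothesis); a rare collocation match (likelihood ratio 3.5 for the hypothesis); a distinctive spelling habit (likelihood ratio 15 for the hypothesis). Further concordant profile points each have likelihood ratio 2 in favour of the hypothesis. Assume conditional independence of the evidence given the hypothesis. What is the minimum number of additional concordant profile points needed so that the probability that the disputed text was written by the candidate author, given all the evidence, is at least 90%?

9

Prior odds = 0.0009/0.9991 = 9/9991.
Combined Bayes factor of the evidence already in hand = 0.5 × 3.5 × 15 = 26.25.
Odds after that evidence = (9/9991) × 26.25 = 945/39964.
Target odds = 0.9/0.1 = 9.
Need 2ⁿ ≥ 9 ÷ (945/39964) = 39964/105.
2⁸ = 256 falls short of 39964/105 but 2⁹ = 512 reaches it, so n = 9.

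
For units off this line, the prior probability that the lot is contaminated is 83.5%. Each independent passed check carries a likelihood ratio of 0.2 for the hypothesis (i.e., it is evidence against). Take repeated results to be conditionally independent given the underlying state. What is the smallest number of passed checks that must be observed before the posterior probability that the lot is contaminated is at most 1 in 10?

Prior odds: 0.835 ÷ 0.165 = 167/33.
Likelihood ratio per passed check = 0.2.
Target posterior odds = 0.1/0.9 = 1/9.
Require 0.2ⁿ ≤ 1/9 ÷ (167/33) = 11/501.
0.2² = 0.04 is still above 11/501 but 0.2³ = 0.008 is at or below it, so n = 3.

3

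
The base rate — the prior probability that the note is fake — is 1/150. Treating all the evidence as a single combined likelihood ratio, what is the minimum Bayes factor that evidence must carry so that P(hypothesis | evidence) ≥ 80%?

Prior odds = (1/150)/(149/150) = 1/149.
Target odds = 0.8/0.2 = 4.
Required Bayes factor = 4 ÷ (1/149) = 596.

596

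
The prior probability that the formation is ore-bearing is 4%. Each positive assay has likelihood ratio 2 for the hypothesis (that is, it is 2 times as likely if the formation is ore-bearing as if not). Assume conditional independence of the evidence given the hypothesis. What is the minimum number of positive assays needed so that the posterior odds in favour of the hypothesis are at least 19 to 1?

9

Prior odds = 0.04/0.96 = 1/24.
Likelihood ratio per positive assay = 2.
Target odds = 19.
Need (1/24) × 2ⁿ ≥ 19, i.e. 2ⁿ ≥ 456.
2⁸ = 256 falls short of 456 but 2⁹ = 512 reaches it, so n = 9.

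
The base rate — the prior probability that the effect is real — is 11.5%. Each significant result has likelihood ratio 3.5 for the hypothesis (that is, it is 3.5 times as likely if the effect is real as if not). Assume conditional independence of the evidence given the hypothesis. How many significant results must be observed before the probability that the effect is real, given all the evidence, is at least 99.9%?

8

Prior odds: 0.115 ÷ 0.885 = 23/177.
Likelihood ratio per significant result = 3.5.
Target posterior odds = 0.999/0.001 = 999.
Need (23/177) × 3.5ⁿ ≥ 999, i.e. 3.5ⁿ ≥ 176823/23.
3.5⁷ = 823543/128 falls short of 176823/23 but 3.5⁸ = 5764801/256 reaches it, so n = 8.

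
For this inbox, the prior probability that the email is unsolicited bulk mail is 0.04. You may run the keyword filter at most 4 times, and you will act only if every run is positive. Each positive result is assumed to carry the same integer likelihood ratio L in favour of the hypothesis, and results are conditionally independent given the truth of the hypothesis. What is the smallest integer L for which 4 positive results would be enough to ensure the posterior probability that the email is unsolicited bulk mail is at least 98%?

6

Prior odds = 0.04/0.96 = 1/24.
Target odds = 0.98/0.02 = 49.
Need L⁴ ≥ 49 ÷ (1/24) = 1176.
5⁴ = 625 < 1176 ≤ 1296 = 6⁴, so L = 6.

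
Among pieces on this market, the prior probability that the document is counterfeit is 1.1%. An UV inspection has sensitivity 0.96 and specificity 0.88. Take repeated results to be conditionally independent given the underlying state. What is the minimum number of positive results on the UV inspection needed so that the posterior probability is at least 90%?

4

Prior odds: 0.011 ÷ 0.989 = 11/989.
False-positive rate = 1 − 0.88 = 0.12; likelihood ratio of a positive = 0.96/0.12 = 8.
Target posterior odds = 0.9/0.1 = 9.
Require 8ⁿ ≥ 9 ÷ (11/989) = 8901/11.
8³ = 512 falls short of 8901/11 but 8⁴ = 4096 reaches it, so n = 4.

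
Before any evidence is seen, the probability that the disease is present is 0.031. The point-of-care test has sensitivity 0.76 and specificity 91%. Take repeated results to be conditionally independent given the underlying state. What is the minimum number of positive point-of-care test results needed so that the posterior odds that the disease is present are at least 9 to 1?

Prior odds = 0.031/0.969 = 31/969.
False-positive rate = 1 − 0.91 = 0.09; likelihood ratio of a positive = 0.76/0.09 = 76/9.
Target odds = 9.
Require (76/9)ⁿ ≥ 9 ÷ (31/969) = 8721/31.
(76/9)² = 5776/81 falls short of 8721/31 but (76/9)³ = 438976/729 reaches it, so n = 3.

3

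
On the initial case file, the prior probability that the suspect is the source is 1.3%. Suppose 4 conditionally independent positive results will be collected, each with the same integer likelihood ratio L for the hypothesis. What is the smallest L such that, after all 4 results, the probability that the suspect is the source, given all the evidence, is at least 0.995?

Prior odds = 0.013/0.987 = 13/987.
Target odds = 0.995/0.005 = 199.
Need L⁴ ≥ 199 ÷ (13/987) = 196413/13.
11⁴ = 14641 < 196413/13 ≤ 20736 = 12⁴, so L = 12.

12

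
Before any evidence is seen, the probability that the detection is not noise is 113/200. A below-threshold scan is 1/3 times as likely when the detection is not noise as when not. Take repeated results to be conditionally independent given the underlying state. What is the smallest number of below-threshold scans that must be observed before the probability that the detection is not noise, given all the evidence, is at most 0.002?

Prior odds: 0.565 ÷ 0.435 = 113/87.
Likelihood ratio per below-threshold scan = 1/3.
Target posterior odds = 0.002/0.998 = 1/499.
Require (1/3)ⁿ ≤ 1/499 ÷ (113/87) = 87/56387.
(1/3)⁵ = 1/243 is still above 87/56387 but (1/3)⁶ = 1/729 is at or below it, so n = 6.

6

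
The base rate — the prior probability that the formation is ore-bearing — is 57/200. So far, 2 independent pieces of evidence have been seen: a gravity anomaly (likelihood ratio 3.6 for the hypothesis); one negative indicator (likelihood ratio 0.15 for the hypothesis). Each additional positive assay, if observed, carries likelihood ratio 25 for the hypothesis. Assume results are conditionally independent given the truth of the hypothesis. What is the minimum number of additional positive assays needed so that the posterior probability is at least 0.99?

Prior odds = 0.285/0.715 = 57/143.
Combined Bayes factor of the evidence already in hand = 3.6 × 0.15 = 0.54.
Odds after that evidence = (57/143) × 0.54 = 1539/7150.
Target odds = 0.99/0.01 = 99.
Need 25ⁿ ≥ 99 ÷ (1539/7150) = 78650/171.
25¹ = 25 falls short of 78650/171 but 25² = 625 reaches it, so n = 2.

2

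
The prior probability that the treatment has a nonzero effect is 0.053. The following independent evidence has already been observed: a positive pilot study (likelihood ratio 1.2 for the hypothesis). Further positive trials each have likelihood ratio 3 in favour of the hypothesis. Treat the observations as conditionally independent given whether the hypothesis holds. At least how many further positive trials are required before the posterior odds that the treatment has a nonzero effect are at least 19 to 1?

6

Prior odds = 0.053/0.947 = 53/947.
Bayes factor of the evidence already in hand = 1.2.
Odds after that evidence = (53/947) × 1.2 = 318/4735.
Target odds = 19.
Need 3ⁿ ≥ 19 ÷ (318/4735) = 89965/318.
3⁵ = 243 falls short of 89965/318 but 3⁶ = 729 reaches it, so n = 6.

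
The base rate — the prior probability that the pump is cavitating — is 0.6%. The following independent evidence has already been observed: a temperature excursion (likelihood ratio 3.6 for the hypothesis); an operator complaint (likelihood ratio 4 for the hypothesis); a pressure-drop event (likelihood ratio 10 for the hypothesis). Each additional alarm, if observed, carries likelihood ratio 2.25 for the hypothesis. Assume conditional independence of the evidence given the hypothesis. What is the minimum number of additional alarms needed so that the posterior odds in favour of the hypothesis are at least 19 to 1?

Prior odds = 0.006/0.994 = 3/497.
Combined Bayes factor of the evidence already in hand = 3.6 × 4 × 10 = 144.
Odds after that evidence = (3/497) × 144 = 432/497.
Target odds = 19.
Need 2.25ⁿ ≥ 19 ÷ (432/497) = 9443/432.
2.25³ = 11.390625 falls short of 9443/432 but 2.25⁴ = 25.62890625 reaches it, so n = 4.

4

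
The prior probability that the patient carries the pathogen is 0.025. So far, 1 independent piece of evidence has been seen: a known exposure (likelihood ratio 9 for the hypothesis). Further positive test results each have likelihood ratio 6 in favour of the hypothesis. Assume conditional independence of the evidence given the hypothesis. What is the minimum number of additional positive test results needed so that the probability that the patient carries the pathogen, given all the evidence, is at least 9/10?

Prior odds = 0.025/0.975 = 1/39.
Bayes factor of the evidence already in hand = 9.
Odds after that evidence = (1/39) × 9 = 3/13.
Target odds = 0.9/0.1 = 9.
Need 6ⁿ ≥ 9 ÷ (3/13) = 39.
6² = 36 falls short of 39 but 6³ = 216 reaches it, so n = 3.

3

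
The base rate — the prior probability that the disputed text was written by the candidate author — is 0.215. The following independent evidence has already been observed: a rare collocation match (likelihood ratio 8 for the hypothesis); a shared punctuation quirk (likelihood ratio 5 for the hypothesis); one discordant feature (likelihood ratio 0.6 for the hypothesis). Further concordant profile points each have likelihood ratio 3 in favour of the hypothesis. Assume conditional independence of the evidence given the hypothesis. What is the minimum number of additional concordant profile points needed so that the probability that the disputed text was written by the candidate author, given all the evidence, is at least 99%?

3

Prior odds = 0.215/0.785 = 43/157.
Combined Bayes factor of the evidence already in hand = 8 × 5 × 0.6 = 24.
Odds after that evidence = (43/157) × 24 = 1032/157.
Target odds = 0.99/0.01 = 99.
Need 3ⁿ ≥ 99 ÷ (1032/157) = 5181/344.
3² = 9 falls short of 5181/344 but 3³ = 27 reaches it, so n = 3.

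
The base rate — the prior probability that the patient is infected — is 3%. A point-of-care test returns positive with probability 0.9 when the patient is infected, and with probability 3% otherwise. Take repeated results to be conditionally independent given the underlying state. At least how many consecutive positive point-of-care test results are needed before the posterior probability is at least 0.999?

4

Prior odds = 0.03/0.97 = 3/97.
Likelihood ratio of a positive result = 0.9/0.03 = 30.
Target posterior odds = 0.999/0.001 = 999.
Require 30ⁿ ≥ 999 ÷ (3/97) = 32301.
30³ = 27000 falls short of 32301 but 30⁴ = 810000 reaches it, so n = 4.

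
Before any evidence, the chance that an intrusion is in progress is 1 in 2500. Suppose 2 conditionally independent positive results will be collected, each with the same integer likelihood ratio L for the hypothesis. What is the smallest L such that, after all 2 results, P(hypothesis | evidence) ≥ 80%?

100

Prior odds = 0.0004/0.9996 = 1/2499.
Target odds = 0.8/0.2 = 4.
Need L² ≥ 4 ÷ (1/2499) = 9996.
99² = 9801 < 9996 ≤ 10000 = 100², so L = 100.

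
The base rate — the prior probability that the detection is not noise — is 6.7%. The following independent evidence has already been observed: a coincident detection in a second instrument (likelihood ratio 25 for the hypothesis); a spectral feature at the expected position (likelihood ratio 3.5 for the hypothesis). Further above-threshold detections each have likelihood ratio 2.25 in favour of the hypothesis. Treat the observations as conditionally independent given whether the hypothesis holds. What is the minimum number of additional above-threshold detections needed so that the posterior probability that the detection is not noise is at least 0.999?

7

Prior odds = 0.067/0.933 = 67/933.
Combined Bayes factor of the evidence already in hand = 25 × 3.5 = 87.5.
Odds after that evidence = (67/933) × 87.5 = 11725/1866.
Target odds = 0.999/0.001 = 999.
Need 2.25ⁿ ≥ 999 ÷ (11725/1866) = 1864134/11725.
2.25⁶ = 531441/4096 falls short of 1864134/11725 but 2.25⁷ = 4782969/16384 reaches it, so n = 7.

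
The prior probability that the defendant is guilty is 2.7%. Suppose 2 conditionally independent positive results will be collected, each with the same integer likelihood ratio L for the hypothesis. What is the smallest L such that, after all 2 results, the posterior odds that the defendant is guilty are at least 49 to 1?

43

Prior odds = 0.027/0.973 = 27/973.
Target odds = 49.
Need L² ≥ 49 ÷ (27/973) = 47677/27.
42² = 1764 < 47677/27 ≤ 1849 = 43², so L = 43.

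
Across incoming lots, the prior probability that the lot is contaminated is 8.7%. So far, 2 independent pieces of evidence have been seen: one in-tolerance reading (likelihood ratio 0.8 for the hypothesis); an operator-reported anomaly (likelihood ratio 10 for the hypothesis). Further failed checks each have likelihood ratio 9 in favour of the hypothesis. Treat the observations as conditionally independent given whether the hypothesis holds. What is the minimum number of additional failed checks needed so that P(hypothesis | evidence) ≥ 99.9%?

Prior odds = 0.087/0.913 = 87/913.
Combined Bayes factor of the evidence already in hand = 0.8 × 10 = 8.
Odds after that evidence = (87/913) × 8 = 696/913.
Target odds = 0.999/0.001 = 999.
Need 9ⁿ ≥ 999 ÷ (696/913) = 304029/232.
9³ = 729 falls short of 304029/232 but 9⁴ = 6561 reaches it, so n = 4.

4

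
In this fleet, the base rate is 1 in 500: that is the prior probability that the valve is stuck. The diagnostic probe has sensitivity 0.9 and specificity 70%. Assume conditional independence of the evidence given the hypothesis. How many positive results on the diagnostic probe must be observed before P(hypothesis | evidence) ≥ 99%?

Prior odds = 0.002/0.998 = 1/499.
False-positive rate = 1 − 0.7 = 0.3; likelihood ratio of a positive = 0.9/0.3 = 3.
Target posterior odds = 0.99/0.01 = 99.
Require 3ⁿ ≥ 99 ÷ (1/499) = 49401.
3⁹ = 19683 falls short of 49401 but 3¹⁰ = 59049 reaches it, so n = 10.

10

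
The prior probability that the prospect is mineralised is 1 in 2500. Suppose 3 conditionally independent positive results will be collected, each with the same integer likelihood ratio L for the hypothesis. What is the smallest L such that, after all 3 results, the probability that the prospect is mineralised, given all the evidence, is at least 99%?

63

Prior odds = 0.0004/0.9996 = 1/2499.
Target odds = 0.99/0.01 = 99.
Need L³ ≥ 99 ÷ (1/2499) = 247401.
62³ = 238328 < 247401 ≤ 250047 = 63³, so L = 63.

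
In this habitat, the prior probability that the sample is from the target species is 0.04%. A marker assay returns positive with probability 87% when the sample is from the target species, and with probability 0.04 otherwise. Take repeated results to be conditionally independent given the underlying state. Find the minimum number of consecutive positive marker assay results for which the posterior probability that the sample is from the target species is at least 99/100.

5

Prior odds: 0.0004 ÷ 0.9996 = 1/2499.
Likelihood ratio of a positive result = 0.87/0.04 = 21.75.
Target odds: 0.99 ÷ 0.01 = 99.
Need (1/2499) × 21.75ⁿ ≥ 99, i.e. 21.75ⁿ ≥ 247401.
21.75⁴ = 57289761/256 falls short of 247401 but 21.75⁵ ≈4.86739e+06 reaches it, so n = 5.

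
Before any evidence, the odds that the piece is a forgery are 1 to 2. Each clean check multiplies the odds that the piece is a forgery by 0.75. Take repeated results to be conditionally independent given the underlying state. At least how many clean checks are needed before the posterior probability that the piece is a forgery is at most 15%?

Prior odds = 0.5.
Likelihood ratio per clean check = 0.75.
Target odds: 0.15 ÷ 0.85 = 3/17.
Need 0.5 × 0.75ⁿ ≤ 3/17, i.e. 0.75ⁿ ≤ 6/17.
0.75³ = 0.421875 is still above 6/17 but 0.75⁴ = 0.31640625 is at or below it, so n = 4.

4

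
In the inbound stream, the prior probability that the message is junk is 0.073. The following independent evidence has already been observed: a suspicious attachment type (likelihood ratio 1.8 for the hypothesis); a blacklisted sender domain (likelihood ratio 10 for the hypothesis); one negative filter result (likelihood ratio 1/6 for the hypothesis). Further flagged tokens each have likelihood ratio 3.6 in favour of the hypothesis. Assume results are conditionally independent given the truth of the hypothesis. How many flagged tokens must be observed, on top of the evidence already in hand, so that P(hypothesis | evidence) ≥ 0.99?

5

Prior odds = 0.073/0.927 = 73/927.
Combined Bayes factor of the evidence already in hand = 1.8 × 10 × (1/6) = 3.
Odds after that evidence = (73/927) × 3 = 73/309.
Target odds = 0.99/0.01 = 99.
Need 3.6ⁿ ≥ 99 ÷ (73/309) = 30591/73.
3.6⁴ = 167.9616 falls short of 30591/73 but 3.6⁵ = 604.66176 reaches it, so n = 5.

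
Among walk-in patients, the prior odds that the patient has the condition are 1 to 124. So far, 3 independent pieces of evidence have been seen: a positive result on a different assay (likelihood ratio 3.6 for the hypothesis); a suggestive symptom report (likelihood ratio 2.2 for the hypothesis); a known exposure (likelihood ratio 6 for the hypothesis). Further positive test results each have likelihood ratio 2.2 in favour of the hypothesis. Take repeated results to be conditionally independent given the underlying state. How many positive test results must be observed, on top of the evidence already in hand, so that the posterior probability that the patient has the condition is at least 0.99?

Prior odds = 1/124.
Combined Bayes factor of the evidence already in hand = 3.6 × 2.2 × 6 = 47.52.
Odds after that evidence = (1/124) × 47.52 = 297/775.
Target odds = 0.99/0.01 = 99.
Need 2.2ⁿ ≥ 99 ÷ (297/775) = 775/3.
2.2⁷ = 19487171/78125 falls short of 775/3 but 2.2⁸ = 214358881/390625 reaches it, so n = 8.

8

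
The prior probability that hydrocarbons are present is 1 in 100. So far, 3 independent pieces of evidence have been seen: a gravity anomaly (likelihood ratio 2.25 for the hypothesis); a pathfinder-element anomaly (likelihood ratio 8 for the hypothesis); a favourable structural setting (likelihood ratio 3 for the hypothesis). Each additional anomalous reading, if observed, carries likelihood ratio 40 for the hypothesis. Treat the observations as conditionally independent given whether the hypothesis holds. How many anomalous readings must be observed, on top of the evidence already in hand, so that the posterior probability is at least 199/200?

2

Prior odds = 0.01/0.99 = 1/99.
Combined Bayes factor of the evidence already in hand = 2.25 × 8 × 3 = 54.
Odds after that evidence = (1/99) × 54 = 6/11.
Target odds = 0.995/0.005 = 199.
Need 40ⁿ ≥ 199 ÷ (6/11) = 2189/6.
40¹ = 40 falls short of 2189/6 but 40² = 1600 reaches it, so n = 2.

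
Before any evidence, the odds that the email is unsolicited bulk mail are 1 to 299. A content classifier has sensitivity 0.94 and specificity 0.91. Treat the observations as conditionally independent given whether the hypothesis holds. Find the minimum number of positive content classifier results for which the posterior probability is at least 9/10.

Prior odds = 1/299.
False-positive rate = 1 − 0.91 = 0.09; likelihood ratio of a positive = 0.94/0.09 = 94/9.
Target odds: 0.9 ÷ 0.1 = 9.
Need (1/299) × (94/9)ⁿ ≥ 9, i.e. (94/9)ⁿ ≥ 2691.
(94/9)³ = 830584/729 falls short of 2691 but (94/9)⁴ = 78074896/6561 reaches it, so n = 4.

4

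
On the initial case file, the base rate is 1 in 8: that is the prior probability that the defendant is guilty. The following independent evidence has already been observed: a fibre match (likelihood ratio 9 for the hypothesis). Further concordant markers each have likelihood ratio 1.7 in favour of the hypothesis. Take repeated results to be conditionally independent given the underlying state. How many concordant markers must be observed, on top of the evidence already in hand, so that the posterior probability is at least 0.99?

9

Prior odds = 0.125/0.875 = 1/7.
Bayes factor of the evidence already in hand = 9.
Odds after that evidence = (1/7) × 9 = 9/7.
Target odds = 0.99/0.01 = 99.
Need 1.7ⁿ ≥ 99 ÷ (9/7) = 77.
1.7⁸ ≈69.7576 falls short of 77 but 1.7⁹ ≈118.588 reaches it, so n = 9.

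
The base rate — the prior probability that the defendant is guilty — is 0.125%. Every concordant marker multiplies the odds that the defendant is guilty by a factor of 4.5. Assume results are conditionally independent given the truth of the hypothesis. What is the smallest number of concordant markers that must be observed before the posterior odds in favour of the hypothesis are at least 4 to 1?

Prior odds = 0.00125/0.99875 = 1/799.
Likelihood ratio per concordant marker = 4.5.
Target odds = 4.
Need (1/799) × 4.5ⁿ ≥ 4, i.e. 4.5ⁿ ≥ 3196.
4.5⁵ = 1845.28125 falls short of 3196 but 4.5⁶ = 8303.765625 reaches it, so n = 6.

6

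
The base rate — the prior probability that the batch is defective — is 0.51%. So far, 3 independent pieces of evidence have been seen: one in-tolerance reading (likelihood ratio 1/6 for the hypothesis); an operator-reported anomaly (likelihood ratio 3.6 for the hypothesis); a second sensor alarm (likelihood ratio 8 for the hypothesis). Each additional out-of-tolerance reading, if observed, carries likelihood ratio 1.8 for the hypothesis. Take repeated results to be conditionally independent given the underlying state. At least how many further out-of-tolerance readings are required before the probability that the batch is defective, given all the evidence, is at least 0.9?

11

Prior odds = 0.0051/0.9949 = 51/9949.
Combined Bayes factor of the evidence already in hand = (1/6) × 3.6 × 8 = 4.8.
Odds after that evidence = (51/9949) × 4.8 = 1224/49745.
Target odds = 0.9/0.1 = 9.
Need 1.8ⁿ ≥ 9 ÷ (1224/49745) = 49745/136.
1.8¹⁰ ≈357.047 falls short of 49745/136 but 1.8¹¹ ≈642.684 reaches it, so n = 11.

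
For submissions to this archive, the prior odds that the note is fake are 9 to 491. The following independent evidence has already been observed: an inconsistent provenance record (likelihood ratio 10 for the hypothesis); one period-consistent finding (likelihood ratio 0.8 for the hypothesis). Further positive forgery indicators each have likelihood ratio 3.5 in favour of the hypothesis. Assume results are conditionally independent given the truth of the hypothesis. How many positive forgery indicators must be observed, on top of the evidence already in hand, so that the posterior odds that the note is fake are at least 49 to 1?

5

Prior odds = 9/491.
Combined Bayes factor of the evidence already in hand = 10 × 0.8 = 8.
Odds after that evidence = (9/491) × 8 = 72/491.
Target odds = 49.
Need 3.5ⁿ ≥ 49 ÷ (72/491) = 24059/72.
3.5⁴ = 150.0625 falls short of 24059/72 but 3.5⁵ = 525.21875 reaches it, so n = 5.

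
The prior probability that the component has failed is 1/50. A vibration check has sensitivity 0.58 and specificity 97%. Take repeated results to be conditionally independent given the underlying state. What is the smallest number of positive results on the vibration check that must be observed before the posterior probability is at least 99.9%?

4

Prior odds = 0.02/0.98 = 1/49.
False-positive rate = 1 − 0.97 = 0.03; likelihood ratio of a positive = 0.58/0.03 = 58/3.
Target posterior odds = 0.999/0.001 = 999.
Need (1/49) × (58/3)ⁿ ≥ 999, i.e. (58/3)ⁿ ≥ 48951.
(58/3)³ = 195112/27 falls short of 48951 but (58/3)⁴ = 11316496/81 reaches it, so n = 4.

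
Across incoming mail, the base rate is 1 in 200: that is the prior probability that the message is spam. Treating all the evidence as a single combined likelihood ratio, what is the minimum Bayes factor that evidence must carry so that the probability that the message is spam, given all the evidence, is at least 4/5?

796

Prior odds = 0.005/0.995 = 1/199.
Target odds = 0.8/0.2 = 4.
Required Bayes factor = 4 ÷ (1/199) = 796.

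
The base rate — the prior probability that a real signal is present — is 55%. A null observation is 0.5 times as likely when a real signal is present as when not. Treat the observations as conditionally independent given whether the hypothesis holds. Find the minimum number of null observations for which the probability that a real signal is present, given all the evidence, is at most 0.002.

Prior odds = 0.55/0.45 = 11/9.
Likelihood ratio per null observation = 0.5.
Target posterior odds = 0.002/0.998 = 1/499.
Require 0.5ⁿ ≤ 1/499 ÷ (11/9) = 9/5489.
0.5⁹ = 0.001953125 is still above 9/5489 but 0.5¹⁰ = 1/1024 is at or below it, so n = 10.

10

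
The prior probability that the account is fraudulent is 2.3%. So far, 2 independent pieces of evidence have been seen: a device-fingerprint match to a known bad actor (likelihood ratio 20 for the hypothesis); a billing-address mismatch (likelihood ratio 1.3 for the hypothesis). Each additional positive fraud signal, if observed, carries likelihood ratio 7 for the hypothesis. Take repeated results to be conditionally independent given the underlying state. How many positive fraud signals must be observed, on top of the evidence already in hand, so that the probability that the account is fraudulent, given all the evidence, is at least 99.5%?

3

Prior odds = 0.023/0.977 = 23/977.
Combined Bayes factor of the evidence already in hand = 20 × 1.3 = 26.
Odds after that evidence = (23/977) × 26 = 598/977.
Target odds = 0.995/0.005 = 199.
Need 7ⁿ ≥ 199 ÷ (598/977) = 194423/598.
7² = 49 falls short of 194423/598 but 7³ = 343 reaches it, so n = 3.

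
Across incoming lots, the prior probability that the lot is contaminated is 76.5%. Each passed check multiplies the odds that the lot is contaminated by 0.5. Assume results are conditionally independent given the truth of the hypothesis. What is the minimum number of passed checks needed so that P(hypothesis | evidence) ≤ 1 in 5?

4

Prior odds: 0.765 ÷ 0.235 = 153/47.
Likelihood ratio per passed check = 0.5.
Target odds: 0.2 ÷ 0.8 = 0.25.
Need (153/47) × 0.5ⁿ ≤ 0.25, i.e. 0.5ⁿ ≤ 47/612.
0.5³ = 0.125 is still above 47/612 but 0.5⁴ = 0.0625 is at or below it, so n = 4.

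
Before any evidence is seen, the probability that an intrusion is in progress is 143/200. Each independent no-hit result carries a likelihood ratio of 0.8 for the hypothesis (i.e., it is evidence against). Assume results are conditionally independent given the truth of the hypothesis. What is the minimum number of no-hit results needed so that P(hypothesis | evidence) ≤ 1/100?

Prior odds = 0.715/0.285 = 143/57.
Likelihood ratio per no-hit result = 0.8.
Target odds: 0.01 ÷ 0.99 = 1/99.
Need (143/57) × 0.8ⁿ ≤ 1/99, i.e. 0.8ⁿ ≤ 19/4719.
0.8²⁴ ≈0.00472237 is still above 19/4719 but 0.8²⁵ ≈0.00377789 is at or below it, so n = 25.

25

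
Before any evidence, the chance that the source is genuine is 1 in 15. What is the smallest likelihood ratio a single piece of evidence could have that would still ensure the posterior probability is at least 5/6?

Prior odds = (1/15)/(14/15) = 1/14.
Target odds = (5/6)/(1/6) = 5.
Required Bayes factor = 5 ÷ (1/14) = 70.

70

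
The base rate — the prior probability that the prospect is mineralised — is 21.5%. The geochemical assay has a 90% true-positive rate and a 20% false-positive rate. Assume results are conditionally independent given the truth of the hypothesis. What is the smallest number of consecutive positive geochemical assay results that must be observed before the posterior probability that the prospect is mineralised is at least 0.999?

Prior odds: 0.215 ÷ 0.785 = 43/157.
Likelihood ratio of a positive result = 0.9/0.2 = 4.5.
Target posterior odds = 0.999/0.001 = 999.
Require 4.5ⁿ ≥ 999 ÷ (43/157) = 156843/43.
4.5⁵ = 1845.28125 falls short of 156843/43 but 4.5⁶ = 8303.765625 reaches it, so n = 6.

6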